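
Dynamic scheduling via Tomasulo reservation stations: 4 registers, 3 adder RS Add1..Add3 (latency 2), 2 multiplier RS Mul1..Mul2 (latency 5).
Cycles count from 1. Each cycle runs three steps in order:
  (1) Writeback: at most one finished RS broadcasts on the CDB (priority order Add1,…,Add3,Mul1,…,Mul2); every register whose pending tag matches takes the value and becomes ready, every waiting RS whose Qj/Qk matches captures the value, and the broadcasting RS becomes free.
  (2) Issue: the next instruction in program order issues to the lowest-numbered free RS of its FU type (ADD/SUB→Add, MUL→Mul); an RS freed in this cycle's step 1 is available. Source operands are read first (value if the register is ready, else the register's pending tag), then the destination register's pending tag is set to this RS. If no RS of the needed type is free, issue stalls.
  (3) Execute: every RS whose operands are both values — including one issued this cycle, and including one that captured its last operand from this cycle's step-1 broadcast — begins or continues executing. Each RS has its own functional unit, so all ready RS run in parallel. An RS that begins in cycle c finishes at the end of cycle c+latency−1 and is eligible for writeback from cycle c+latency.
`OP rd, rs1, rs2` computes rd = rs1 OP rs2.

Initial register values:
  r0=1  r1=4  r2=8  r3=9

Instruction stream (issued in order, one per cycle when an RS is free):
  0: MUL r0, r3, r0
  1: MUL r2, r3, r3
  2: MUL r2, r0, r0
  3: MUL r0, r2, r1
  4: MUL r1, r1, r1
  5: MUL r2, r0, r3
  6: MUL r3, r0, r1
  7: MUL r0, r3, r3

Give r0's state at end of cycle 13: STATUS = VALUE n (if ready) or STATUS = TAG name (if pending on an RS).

c1: issue MUL r0<-Mul1 | r0:Mul1,r1:4,r2:8,r3:9
c2: issue MUL r2<-Mul2 | r0:Mul1,r1:4,r2:Mul2,r3:9
c3: stall | r0:Mul1,r1:4,r2:Mul2,r3:9
c4: stall | r0:Mul1,r1:4,r2:Mul2,r3:9
c5: stall | r0:Mul1,r1:4,r2:Mul2,r3:9
c6: CDB Mul1=9; issue MUL r2<-Mul1 | r0:9,r1:4,r2:Mul1,r3:9
c7: CDB Mul2=81; issue MUL r0<-Mul2 | r0:Mul2,r1:4,r2:Mul1,r3:9
c8: stall | r0:Mul2,r1:4,r2:Mul1,r3:9
c9: stall | r0:Mul2,r1:4,r2:Mul1,r3:9
c10: stall | r0:Mul2,r1:4,r2:Mul1,r3:9
c11: CDB Mul1=81; issue MUL r1<-Mul1 | r0:Mul2,r1:Mul1,r2:81,r3:9
c12: stall | r0:Mul2,r1:Mul1,r2:81,r3:9
c13: stall | r0:Mul2,r1:Mul1,r2:81,r3:9

STATUS = TAG Mul2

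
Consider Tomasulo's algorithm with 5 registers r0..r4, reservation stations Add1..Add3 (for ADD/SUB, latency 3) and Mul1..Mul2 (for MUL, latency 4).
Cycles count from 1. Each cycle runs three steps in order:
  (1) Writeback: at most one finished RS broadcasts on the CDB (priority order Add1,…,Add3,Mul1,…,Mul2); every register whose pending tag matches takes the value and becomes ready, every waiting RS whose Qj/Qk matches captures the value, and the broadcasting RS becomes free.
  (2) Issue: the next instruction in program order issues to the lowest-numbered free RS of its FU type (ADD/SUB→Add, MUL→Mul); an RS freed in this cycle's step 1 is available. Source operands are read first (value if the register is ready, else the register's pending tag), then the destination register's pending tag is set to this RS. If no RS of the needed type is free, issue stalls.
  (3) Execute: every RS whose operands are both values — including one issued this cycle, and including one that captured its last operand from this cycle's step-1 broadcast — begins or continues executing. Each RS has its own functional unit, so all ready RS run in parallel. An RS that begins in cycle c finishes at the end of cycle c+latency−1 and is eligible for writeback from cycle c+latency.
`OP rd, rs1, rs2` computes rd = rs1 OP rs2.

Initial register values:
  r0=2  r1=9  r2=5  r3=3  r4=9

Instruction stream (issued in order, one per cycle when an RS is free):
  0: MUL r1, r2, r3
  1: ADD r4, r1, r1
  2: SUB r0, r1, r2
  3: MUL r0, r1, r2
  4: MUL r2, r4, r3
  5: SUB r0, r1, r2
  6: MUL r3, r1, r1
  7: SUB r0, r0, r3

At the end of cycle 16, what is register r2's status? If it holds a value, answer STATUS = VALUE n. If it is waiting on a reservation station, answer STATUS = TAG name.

c1: issue MUL r1<-Mul1 | r0:2,r1:Mul1,r2:5,r3:3,r4:9
c2: issue ADD r4<-Add1 | r0:2,r1:Mul1,r2:5,r3:3,r4:Add1
c3: issue SUB r0<-Add2 | r0:Add2,r1:Mul1,r2:5,r3:3,r4:Add1
c4: issue MUL r0<-Mul2 | r0:Mul2,r1:Mul1,r2:5,r3:3,r4:Add1
c5: CDB Mul1=15; issue MUL r2<-Mul1 | r0:Mul2,r1:15,r2:Mul1,r3:3,r4:Add1
c6: issue SUB r0<-Add3 | r0:Add3,r1:15,r2:Mul1,r3:3,r4:Add1
c7: stall | r0:Add3,r1:15,r2:Mul1,r3:3,r4:Add1
c8: CDB Add1=30; stall | r0:Add3,r1:15,r2:Mul1,r3:3,r4:30
c9: CDB Add2=10; stall | r0:Add3,r1:15,r2:Mul1,r3:3,r4:30
c10: CDB Mul2=75; issue MUL r3<-Mul2 | r0:Add3,r1:15,r2:Mul1,r3:Mul2,r4:30
c11: issue SUB r0<-Add1 | r0:Add1,r1:15,r2:Mul1,r3:Mul2,r4:30
c12: CDB Mul1=90 | r0:Add1,r1:15,r2:90,r3:Mul2,r4:30
c13: - | r0:Add1,r1:15,r2:90,r3:Mul2,r4:30
c14: CDB Mul2=225 | r0:Add1,r1:15,r2:90,r3:225,r4:30
c15: CDB Add3=-75 | r0:Add1,r1:15,r2:90,r3:225,r4:30
c16: - | r0:Add1,r1:15,r2:90,r3:225,r4:30

STATUS = VALUE 90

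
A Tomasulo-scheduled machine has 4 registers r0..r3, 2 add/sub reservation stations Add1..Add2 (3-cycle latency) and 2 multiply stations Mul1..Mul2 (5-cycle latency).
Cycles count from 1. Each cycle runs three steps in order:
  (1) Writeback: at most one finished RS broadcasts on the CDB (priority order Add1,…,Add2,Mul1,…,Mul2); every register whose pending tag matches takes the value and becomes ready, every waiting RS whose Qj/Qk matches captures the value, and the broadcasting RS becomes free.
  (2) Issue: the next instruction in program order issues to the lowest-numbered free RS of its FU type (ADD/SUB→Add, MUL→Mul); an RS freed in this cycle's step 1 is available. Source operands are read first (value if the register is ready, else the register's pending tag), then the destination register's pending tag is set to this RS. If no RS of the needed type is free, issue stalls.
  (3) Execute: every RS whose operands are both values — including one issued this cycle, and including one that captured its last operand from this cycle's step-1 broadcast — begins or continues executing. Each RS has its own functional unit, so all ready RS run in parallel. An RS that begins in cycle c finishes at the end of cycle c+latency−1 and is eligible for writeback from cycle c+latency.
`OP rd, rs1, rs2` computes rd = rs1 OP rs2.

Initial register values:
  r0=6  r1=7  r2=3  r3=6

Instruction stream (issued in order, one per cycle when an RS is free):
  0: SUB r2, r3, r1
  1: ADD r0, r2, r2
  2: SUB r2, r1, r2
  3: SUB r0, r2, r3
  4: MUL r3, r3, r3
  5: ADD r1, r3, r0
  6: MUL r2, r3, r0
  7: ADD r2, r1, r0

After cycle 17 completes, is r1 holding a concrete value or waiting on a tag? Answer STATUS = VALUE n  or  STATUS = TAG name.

STATUS = VALUE 38

c1: issue SUB r2<-Add1 | r0:6,r1:7,r2:Add1,r3:6
c2: issue ADD r0<-Add2 | r0:Add2,r1:7,r2:Add1,r3:6
c3: stall | r0:Add2,r1:7,r2:Add1,r3:6
c4: CDB Add1=-1; issue SUB r2<-Add1 | r0:Add2,r1:7,r2:Add1,r3:6
c5: stall | r0:Add2,r1:7,r2:Add1,r3:6
c6: stall | r0:Add2,r1:7,r2:Add1,r3:6
c7: CDB Add1=8; issue SUB r0<-Add1 | r0:Add1,r1:7,r2:8,r3:6
c8: CDB Add2=-2; issue MUL r3<-Mul1 | r0:Add1,r1:7,r2:8,r3:Mul1
c9: issue ADD r1<-Add2 | r0:Add1,r1:Add2,r2:8,r3:Mul1
c10: CDB Add1=2; issue MUL r2<-Mul2 | r0:2,r1:Add2,r2:Mul2,r3:Mul1
c11: issue ADD r2<-Add1 | r0:2,r1:Add2,r2:Add1,r3:Mul1
c12: - | r0:2,r1:Add2,r2:Add1,r3:Mul1
c13: CDB Mul1=36 | r0:2,r1:Add2,r2:Add1,r3:36
c14: - | r0:2,r1:Add2,r2:Add1,r3:36
c15: - | r0:2,r1:Add2,r2:Add1,r3:36
c16: CDB Add2=38 | r0:2,r1:38,r2:Add1,r3:36
c17: - | r0:2,r1:38,r2:Add1,r3:36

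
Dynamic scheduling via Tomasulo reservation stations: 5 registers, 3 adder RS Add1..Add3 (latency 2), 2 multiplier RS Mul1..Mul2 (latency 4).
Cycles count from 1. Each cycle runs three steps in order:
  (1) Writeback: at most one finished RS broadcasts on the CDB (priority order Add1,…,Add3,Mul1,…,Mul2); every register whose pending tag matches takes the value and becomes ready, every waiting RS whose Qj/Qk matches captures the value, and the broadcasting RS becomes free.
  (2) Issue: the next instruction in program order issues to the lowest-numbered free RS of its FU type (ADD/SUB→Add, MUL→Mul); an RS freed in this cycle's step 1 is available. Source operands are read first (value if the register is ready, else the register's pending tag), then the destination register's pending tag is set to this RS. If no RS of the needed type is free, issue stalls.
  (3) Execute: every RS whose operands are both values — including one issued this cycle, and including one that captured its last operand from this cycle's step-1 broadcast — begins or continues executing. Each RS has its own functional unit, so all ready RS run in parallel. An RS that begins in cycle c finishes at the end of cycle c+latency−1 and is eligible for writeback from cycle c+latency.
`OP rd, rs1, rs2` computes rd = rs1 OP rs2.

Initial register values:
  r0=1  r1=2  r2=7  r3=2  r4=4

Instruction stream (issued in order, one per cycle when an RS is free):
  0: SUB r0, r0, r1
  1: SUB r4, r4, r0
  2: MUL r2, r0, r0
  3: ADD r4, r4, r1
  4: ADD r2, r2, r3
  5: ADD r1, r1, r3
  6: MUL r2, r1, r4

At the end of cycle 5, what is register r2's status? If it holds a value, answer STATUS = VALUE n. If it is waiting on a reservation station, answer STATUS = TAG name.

cycle 1: issue SUB r0<-Add1 // r0:Add1,r1:2,r2:7,r3:2,r4:4
cycle 2: issue SUB r4<-Add2 // r0:Add1,r1:2,r2:7,r3:2,r4:Add2
cycle 3: CDB Add1=-1; issue MUL r2<-Mul1 // r0:-1,r1:2,r2:Mul1,r3:2,r4:Add2
cycle 4: issue ADD r4<-Add1 // r0:-1,r1:2,r2:Mul1,r3:2,r4:Add1
cycle 5: CDB Add2=5; issue ADD r2<-Add2 // r0:-1,r1:2,r2:Add2,r3:2,r4:Add1

STATUS = TAG Add2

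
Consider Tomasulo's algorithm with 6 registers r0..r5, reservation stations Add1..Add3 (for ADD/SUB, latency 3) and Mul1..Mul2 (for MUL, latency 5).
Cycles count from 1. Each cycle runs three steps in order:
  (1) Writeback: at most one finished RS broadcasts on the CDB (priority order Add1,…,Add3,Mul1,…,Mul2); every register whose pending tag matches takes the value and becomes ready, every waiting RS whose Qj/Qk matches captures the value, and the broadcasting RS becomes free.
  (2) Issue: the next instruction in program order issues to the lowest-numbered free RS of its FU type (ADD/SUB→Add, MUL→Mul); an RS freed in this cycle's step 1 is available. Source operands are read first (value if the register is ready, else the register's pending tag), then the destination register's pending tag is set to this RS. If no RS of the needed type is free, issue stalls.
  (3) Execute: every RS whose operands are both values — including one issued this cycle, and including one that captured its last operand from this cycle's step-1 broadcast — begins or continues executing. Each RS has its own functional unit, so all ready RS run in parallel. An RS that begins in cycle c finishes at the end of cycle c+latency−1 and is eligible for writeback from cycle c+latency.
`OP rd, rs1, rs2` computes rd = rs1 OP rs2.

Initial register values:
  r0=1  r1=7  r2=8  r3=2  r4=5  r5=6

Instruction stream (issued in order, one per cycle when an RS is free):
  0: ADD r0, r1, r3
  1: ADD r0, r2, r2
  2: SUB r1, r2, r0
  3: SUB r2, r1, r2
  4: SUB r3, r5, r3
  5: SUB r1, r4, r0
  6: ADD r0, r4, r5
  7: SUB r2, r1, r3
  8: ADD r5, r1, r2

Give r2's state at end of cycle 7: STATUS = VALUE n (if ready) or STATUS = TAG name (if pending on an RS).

c1: issue ADD r0<-Add1 | r0:Add1,r1:7,r2:8,r3:2,r4:5,r5:6
c2: issue ADD r0<-Add2 | r0:Add2,r1:7,r2:8,r3:2,r4:5,r5:6
c3: issue SUB r1<-Add3 | r0:Add2,r1:Add3,r2:8,r3:2,r4:5,r5:6
c4: CDB Add1=9; issue SUB r2<-Add1 | r0:Add2,r1:Add3,r2:Add1,r3:2,r4:5,r5:6
c5: CDB Add2=16; issue SUB r3<-Add2 | r0:16,r1:Add3,r2:Add1,r3:Add2,r4:5,r5:6
c6: stall | r0:16,r1:Add3,r2:Add1,r3:Add2,r4:5,r5:6
c7: stall | r0:16,r1:Add3,r2:Add1,r3:Add2,r4:5,r5:6

STATUS = TAG Add1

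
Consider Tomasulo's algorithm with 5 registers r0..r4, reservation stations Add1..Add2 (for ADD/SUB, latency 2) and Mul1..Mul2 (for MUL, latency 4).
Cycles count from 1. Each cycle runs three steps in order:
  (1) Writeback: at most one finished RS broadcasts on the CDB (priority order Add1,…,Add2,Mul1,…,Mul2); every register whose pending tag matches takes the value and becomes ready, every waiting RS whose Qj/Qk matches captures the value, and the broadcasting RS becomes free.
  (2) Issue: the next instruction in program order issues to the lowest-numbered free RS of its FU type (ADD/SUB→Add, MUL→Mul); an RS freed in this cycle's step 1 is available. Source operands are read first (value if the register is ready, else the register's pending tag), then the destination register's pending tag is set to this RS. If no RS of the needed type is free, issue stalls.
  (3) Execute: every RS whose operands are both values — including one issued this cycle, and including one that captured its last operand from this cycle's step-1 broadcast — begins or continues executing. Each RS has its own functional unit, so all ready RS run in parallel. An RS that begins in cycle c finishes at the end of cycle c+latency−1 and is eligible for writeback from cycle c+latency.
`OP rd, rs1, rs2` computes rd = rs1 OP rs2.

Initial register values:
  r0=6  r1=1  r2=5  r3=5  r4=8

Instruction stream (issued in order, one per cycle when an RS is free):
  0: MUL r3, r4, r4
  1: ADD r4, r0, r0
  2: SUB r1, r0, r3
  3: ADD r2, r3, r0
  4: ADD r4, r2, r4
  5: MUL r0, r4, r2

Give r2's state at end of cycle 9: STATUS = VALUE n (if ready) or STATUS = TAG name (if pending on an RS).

c1: issue MUL r3<-Mul1 | r0:6,r1:1,r2:5,r3:Mul1,r4:8
c2: issue ADD r4<-Add1 | r0:6,r1:1,r2:5,r3:Mul1,r4:Add1
c3: issue SUB r1<-Add2 | r0:6,r1:Add2,r2:5,r3:Mul1,r4:Add1
c4: CDB Add1=12; issue ADD r2<-Add1 | r0:6,r1:Add2,r2:Add1,r3:Mul1,r4:12
c5: CDB Mul1=64; stall | r0:6,r1:Add2,r2:Add1,r3:64,r4:12
c6: stall | r0:6,r1:Add2,r2:Add1,r3:64,r4:12
c7: CDB Add1=70; issue ADD r4<-Add1 | r0:6,r1:Add2,r2:70,r3:64,r4:Add1
c8: CDB Add2=-58; issue MUL r0<-Mul1 | r0:Mul1,r1:-58,r2:70,r3:64,r4:Add1
c9: CDB Add1=82 | r0:Mul1,r1:-58,r2:70,r3:64,r4:82

STATUS = VALUE 70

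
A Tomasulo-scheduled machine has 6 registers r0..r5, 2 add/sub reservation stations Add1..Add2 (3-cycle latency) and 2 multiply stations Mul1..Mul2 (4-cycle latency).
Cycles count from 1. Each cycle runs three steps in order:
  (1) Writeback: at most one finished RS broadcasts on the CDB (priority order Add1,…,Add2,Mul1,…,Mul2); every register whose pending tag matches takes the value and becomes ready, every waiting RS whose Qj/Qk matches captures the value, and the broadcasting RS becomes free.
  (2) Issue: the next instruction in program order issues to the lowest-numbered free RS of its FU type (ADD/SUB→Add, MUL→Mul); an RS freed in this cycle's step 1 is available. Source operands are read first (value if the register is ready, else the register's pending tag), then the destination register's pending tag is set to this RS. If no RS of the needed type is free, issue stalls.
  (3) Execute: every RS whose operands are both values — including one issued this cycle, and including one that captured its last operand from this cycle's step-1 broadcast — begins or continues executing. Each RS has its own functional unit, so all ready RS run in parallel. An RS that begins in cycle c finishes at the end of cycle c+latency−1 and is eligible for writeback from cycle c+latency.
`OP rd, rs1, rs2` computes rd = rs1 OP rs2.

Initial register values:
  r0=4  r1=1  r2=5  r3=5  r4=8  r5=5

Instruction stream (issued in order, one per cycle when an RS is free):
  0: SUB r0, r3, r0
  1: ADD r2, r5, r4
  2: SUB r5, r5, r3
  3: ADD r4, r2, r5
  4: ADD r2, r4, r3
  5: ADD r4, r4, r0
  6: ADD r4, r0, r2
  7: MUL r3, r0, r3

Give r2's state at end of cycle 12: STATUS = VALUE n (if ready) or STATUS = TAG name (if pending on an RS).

STATUS = TAG Add1

  c1: issue SUB r0<-Add1  regs: r0:Add1,r1:1,r2:5,r3:5,r4:8,r5:5
  c2: issue ADD r2<-Add2  regs: r0:Add1,r1:1,r2:Add2,r3:5,r4:8,r5:5
  c3: stall  regs: r0:Add1,r1:1,r2:Add2,r3:5,r4:8,r5:5
  c4: CDB Add1=1; issue SUB r5<-Add1  regs: r0:1,r1:1,r2:Add2,r3:5,r4:8,r5:Add1
  c5: CDB Add2=13; issue ADD r4<-Add2  regs: r0:1,r1:1,r2:13,r3:5,r4:Add2,r5:Add1
  c6: stall  regs: r0:1,r1:1,r2:13,r3:5,r4:Add2,r5:Add1
  c7: CDB Add1=0; issue ADD r2<-Add1  regs: r0:1,r1:1,r2:Add1,r3:5,r4:Add2,r5:0
  c8: stall  regs: r0:1,r1:1,r2:Add1,r3:5,r4:Add2,r5:0
  c9: stall  regs: r0:1,r1:1,r2:Add1,r3:5,r4:Add2,r5:0
  c10: CDB Add2=13; issue ADD r4<-Add2  regs: r0:1,r1:1,r2:Add1,r3:5,r4:Add2,r5:0
  c11: stall  regs: r0:1,r1:1,r2:Add1,r3:5,r4:Add2,r5:0
  c12: stall  regs: r0:1,r1:1,r2:Add1,r3:5,r4:Add2,r5:0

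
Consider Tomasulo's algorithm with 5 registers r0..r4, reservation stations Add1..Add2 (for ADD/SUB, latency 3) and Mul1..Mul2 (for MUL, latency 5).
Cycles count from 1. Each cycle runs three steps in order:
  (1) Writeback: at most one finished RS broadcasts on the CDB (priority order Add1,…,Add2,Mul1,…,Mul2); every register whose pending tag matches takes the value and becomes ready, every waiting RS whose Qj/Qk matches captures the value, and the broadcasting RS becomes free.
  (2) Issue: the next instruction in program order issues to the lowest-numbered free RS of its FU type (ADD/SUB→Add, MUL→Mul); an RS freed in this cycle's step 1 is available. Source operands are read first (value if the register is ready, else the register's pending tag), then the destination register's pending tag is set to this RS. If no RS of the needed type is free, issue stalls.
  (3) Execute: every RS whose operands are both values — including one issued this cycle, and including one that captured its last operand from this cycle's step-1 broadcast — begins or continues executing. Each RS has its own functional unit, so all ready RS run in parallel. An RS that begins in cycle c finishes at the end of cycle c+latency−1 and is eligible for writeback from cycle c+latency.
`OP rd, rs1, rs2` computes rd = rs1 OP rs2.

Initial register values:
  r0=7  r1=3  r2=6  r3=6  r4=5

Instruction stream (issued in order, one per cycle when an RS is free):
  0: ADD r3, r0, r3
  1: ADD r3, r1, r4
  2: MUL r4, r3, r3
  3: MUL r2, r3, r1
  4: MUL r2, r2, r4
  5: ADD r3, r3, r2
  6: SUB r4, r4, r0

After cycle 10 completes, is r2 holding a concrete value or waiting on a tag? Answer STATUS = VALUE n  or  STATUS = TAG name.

STATUS = TAG Mul1

  c1: issue ADD r3<-Add1  regs: r0:7,r1:3,r2:6,r3:Add1,r4:5
  c2: issue ADD r3<-Add2  regs: r0:7,r1:3,r2:6,r3:Add2,r4:5
  c3: issue MUL r4<-Mul1  regs: r0:7,r1:3,r2:6,r3:Add2,r4:Mul1
  c4: CDB Add1=13; issue MUL r2<-Mul2  regs: r0:7,r1:3,r2:Mul2,r3:Add2,r4:Mul1
  c5: CDB Add2=8; stall  regs: r0:7,r1:3,r2:Mul2,r3:8,r4:Mul1
  c6: stall  regs: r0:7,r1:3,r2:Mul2,r3:8,r4:Mul1
  c7: stall  regs: r0:7,r1:3,r2:Mul2,r3:8,r4:Mul1
  c8: stall  regs: r0:7,r1:3,r2:Mul2,r3:8,r4:Mul1
  c9: stall  regs: r0:7,r1:3,r2:Mul2,r3:8,r4:Mul1
  c10: CDB Mul1=64; issue MUL r2<-Mul1  regs: r0:7,r1:3,r2:Mul1,r3:8,r4:64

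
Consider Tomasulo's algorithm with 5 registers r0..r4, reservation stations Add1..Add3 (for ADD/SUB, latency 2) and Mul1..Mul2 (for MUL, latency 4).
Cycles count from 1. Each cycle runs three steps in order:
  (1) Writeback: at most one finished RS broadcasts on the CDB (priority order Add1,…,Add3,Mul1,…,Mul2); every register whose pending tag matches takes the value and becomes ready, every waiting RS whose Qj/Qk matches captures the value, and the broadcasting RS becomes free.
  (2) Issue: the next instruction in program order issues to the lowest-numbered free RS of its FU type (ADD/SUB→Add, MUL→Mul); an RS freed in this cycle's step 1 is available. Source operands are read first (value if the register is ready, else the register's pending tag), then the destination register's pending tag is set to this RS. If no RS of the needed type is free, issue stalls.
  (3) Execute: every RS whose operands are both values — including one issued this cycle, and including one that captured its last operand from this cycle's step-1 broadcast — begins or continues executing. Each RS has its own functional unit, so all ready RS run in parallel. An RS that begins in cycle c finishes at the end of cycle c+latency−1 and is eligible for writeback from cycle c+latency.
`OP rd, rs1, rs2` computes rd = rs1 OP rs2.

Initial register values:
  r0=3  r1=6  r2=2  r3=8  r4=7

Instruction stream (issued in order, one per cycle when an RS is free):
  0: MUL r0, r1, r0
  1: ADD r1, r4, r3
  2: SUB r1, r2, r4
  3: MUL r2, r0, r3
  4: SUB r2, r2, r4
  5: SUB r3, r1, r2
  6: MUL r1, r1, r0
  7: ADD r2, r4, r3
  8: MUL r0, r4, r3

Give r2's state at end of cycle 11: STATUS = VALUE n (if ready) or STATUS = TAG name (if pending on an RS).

  c1: issue MUL r0<-Mul1  regs: r0:Mul1,r1:6,r2:2,r3:8,r4:7
  c2: issue ADD r1<-Add1  regs: r0:Mul1,r1:Add1,r2:2,r3:8,r4:7
  c3: issue SUB r1<-Add2  regs: r0:Mul1,r1:Add2,r2:2,r3:8,r4:7
  c4: CDB Add1=15; issue MUL r2<-Mul2  regs: r0:Mul1,r1:Add2,r2:Mul2,r3:8,r4:7
  c5: CDB Add2=-5; issue SUB r2<-Add1  regs: r0:Mul1,r1:-5,r2:Add1,r3:8,r4:7
  c6: CDB Mul1=18; issue SUB r3<-Add2  regs: r0:18,r1:-5,r2:Add1,r3:Add2,r4:7
  c7: issue MUL r1<-Mul1  regs: r0:18,r1:Mul1,r2:Add1,r3:Add2,r4:7
  c8: issue ADD r2<-Add3  regs: r0:18,r1:Mul1,r2:Add3,r3:Add2,r4:7
  c9: stall  regs: r0:18,r1:Mul1,r2:Add3,r3:Add2,r4:7
  c10: CDB Mul2=144; issue MUL r0<-Mul2  regs: r0:Mul2,r1:Mul1,r2:Add3,r3:Add2,r4:7
  c11: CDB Mul1=-90  regs: r0:Mul2,r1:-90,r2:Add3,r3:Add2,r4:7

STATUS = TAG Add3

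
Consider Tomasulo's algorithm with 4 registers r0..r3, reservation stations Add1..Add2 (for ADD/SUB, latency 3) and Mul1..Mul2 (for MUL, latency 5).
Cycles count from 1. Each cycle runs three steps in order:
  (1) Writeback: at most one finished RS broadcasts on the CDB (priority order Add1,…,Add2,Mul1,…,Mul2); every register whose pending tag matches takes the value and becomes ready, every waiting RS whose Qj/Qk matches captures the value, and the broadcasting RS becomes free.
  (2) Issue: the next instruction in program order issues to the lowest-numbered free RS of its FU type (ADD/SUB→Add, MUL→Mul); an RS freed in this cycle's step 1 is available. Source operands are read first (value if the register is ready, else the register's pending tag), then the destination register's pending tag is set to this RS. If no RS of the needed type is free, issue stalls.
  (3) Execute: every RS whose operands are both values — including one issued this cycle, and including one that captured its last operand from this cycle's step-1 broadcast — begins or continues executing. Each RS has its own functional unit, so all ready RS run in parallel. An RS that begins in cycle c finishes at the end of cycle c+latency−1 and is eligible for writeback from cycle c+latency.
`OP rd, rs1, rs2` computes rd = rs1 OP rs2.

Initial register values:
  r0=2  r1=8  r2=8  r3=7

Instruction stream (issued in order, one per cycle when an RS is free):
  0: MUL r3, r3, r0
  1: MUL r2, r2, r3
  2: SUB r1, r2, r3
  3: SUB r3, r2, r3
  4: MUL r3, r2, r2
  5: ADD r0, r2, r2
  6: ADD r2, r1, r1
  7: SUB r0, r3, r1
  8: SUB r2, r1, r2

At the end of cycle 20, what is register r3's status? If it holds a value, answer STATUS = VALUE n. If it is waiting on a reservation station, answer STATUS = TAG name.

STATUS = VALUE 12544

  c1: issue MUL r3<-Mul1  regs: r0:2,r1:8,r2:8,r3:Mul1
  c2: issue MUL r2<-Mul2  regs: r0:2,r1:8,r2:Mul2,r3:Mul1
  c3: issue SUB r1<-Add1  regs: r0:2,r1:Add1,r2:Mul2,r3:Mul1
  c4: issue SUB r3<-Add2  regs: r0:2,r1:Add1,r2:Mul2,r3:Add2
  c5: stall  regs: r0:2,r1:Add1,r2:Mul2,r3:Add2
  c6: CDB Mul1=14; issue MUL r3<-Mul1  regs: r0:2,r1:Add1,r2:Mul2,r3:Mul1
  c7: stall  regs: r0:2,r1:Add1,r2:Mul2,r3:Mul1
  c8: stall  regs: r0:2,r1:Add1,r2:Mul2,r3:Mul1
  c9: stall  regs: r0:2,r1:Add1,r2:Mul2,r3:Mul1
  c10: stall  regs: r0:2,r1:Add1,r2:Mul2,r3:Mul1
  c11: CDB Mul2=112; stall  regs: r0:2,r1:Add1,r2:112,r3:Mul1
  c12: stall  regs: r0:2,r1:Add1,r2:112,r3:Mul1
  c13: stall  regs: r0:2,r1:Add1,r2:112,r3:Mul1
  c14: CDB Add1=98; issue ADD r0<-Add1  regs: r0:Add1,r1:98,r2:112,r3:Mul1
  c15: CDB Add2=98; issue ADD r2<-Add2  regs: r0:Add1,r1:98,r2:Add2,r3:Mul1
  c16: CDB Mul1=12544; stall  regs: r0:Add1,r1:98,r2:Add2,r3:12544
  c17: CDB Add1=224; issue SUB r0<-Add1  regs: r0:Add1,r1:98,r2:Add2,r3:12544
  c18: CDB Add2=196; issue SUB r2<-Add2  regs: r0:Add1,r1:98,r2:Add2,r3:12544
  c19: -  regs: r0:Add1,r1:98,r2:Add2,r3:12544
  c20: CDB Add1=12446  regs: r0:12446,r1:98,r2:Add2,r3:12544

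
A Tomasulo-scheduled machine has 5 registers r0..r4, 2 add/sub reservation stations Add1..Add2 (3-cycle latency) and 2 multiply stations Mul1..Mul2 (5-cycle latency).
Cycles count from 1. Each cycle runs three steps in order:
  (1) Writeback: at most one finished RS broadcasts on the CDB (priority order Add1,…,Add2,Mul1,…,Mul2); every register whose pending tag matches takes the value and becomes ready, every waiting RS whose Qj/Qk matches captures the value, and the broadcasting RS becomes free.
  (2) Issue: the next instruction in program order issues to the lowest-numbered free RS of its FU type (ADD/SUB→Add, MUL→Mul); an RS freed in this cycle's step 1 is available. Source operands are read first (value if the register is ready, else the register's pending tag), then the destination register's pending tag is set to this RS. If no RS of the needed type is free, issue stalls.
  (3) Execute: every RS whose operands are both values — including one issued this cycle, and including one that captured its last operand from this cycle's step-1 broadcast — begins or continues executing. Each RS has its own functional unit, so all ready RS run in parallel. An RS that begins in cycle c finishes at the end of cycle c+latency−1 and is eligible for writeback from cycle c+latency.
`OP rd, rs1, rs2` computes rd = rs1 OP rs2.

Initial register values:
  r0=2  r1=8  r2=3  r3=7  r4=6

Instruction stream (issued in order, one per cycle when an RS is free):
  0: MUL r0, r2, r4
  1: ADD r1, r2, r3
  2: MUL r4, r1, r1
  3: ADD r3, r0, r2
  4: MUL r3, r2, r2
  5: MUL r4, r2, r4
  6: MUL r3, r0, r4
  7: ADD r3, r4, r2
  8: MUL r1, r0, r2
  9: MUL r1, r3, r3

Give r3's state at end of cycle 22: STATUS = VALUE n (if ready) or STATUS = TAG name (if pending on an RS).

STATUS = VALUE 303

cycle 1: issue MUL r0<-Mul1 // r0:Mul1,r1:8,r2:3,r3:7,r4:6
cycle 2: issue ADD r1<-Add1 // r0:Mul1,r1:Add1,r2:3,r3:7,r4:6
cycle 3: issue MUL r4<-Mul2 // r0:Mul1,r1:Add1,r2:3,r3:7,r4:Mul2
cycle 4: issue ADD r3<-Add2 // r0:Mul1,r1:Add1,r2:3,r3:Add2,r4:Mul2
cycle 5: CDB Add1=10; stall // r0:Mul1,r1:10,r2:3,r3:Add2,r4:Mul2
cycle 6: CDB Mul1=18; issue MUL r3<-Mul1 // r0:18,r1:10,r2:3,r3:Mul1,r4:Mul2
cycle 7: stall // r0:18,r1:10,r2:3,r3:Mul1,r4:Mul2
cycle 8: stall // r0:18,r1:10,r2:3,r3:Mul1,r4:Mul2
cycle 9: CDB Add2=21; stall // r0:18,r1:10,r2:3,r3:Mul1,r4:Mul2
cycle 10: CDB Mul2=100; issue MUL r4<-Mul2 // r0:18,r1:10,r2:3,r3:Mul1,r4:Mul2
cycle 11: CDB Mul1=9; issue MUL r3<-Mul1 // r0:18,r1:10,r2:3,r3:Mul1,r4:Mul2
cycle 12: issue ADD r3<-Add1 // r0:18,r1:10,r2:3,r3:Add1,r4:Mul2
cycle 13: stall // r0:18,r1:10,r2:3,r3:Add1,r4:Mul2
cycle 14: stall // r0:18,r1:10,r2:3,r3:Add1,r4:Mul2
cycle 15: CDB Mul2=300; issue MUL r1<-Mul2 // r0:18,r1:Mul2,r2:3,r3:Add1,r4:300
cycle 16: stall // r0:18,r1:Mul2,r2:3,r3:Add1,r4:300
cycle 17: stall // r0:18,r1:Mul2,r2:3,r3:Add1,r4:300
cycle 18: CDB Add1=303; stall // r0:18,r1:Mul2,r2:3,r3:303,r4:300
cycle 19: stall // r0:18,r1:Mul2,r2:3,r3:303,r4:300
cycle 20: CDB Mul1=5400; issue MUL r1<-Mul1 // r0:18,r1:Mul1,r2:3,r3:303,r4:300
cycle 21: CDB Mul2=54 // r0:18,r1:Mul1,r2:3,r3:303,r4:300
cycle 22: - // r0:18,r1:Mul1,r2:3,r3:303,r4:300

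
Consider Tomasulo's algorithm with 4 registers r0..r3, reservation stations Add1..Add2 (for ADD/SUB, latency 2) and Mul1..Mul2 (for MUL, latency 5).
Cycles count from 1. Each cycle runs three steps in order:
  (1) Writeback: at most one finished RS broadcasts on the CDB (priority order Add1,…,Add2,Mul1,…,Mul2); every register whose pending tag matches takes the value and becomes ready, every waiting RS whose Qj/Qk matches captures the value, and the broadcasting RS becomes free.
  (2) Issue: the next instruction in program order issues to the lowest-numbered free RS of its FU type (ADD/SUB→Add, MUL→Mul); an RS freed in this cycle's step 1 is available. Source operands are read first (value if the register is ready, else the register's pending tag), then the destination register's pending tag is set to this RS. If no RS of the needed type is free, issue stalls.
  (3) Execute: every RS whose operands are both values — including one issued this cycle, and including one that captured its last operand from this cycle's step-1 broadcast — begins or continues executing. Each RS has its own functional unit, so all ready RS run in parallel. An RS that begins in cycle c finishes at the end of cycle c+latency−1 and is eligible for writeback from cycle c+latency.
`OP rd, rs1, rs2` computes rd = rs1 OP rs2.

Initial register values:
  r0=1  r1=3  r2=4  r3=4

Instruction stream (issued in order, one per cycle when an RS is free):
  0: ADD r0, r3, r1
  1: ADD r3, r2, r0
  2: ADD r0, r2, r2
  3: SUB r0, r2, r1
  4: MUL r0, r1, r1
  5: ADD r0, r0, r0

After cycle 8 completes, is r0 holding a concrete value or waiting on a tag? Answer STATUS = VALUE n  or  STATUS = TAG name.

cycle 1: issue ADD r0<-Add1 // r0:Add1,r1:3,r2:4,r3:4
cycle 2: issue ADD r3<-Add2 // r0:Add1,r1:3,r2:4,r3:Add2
cycle 3: CDB Add1=7; issue ADD r0<-Add1 // r0:Add1,r1:3,r2:4,r3:Add2
cycle 4: stall // r0:Add1,r1:3,r2:4,r3:Add2
cycle 5: CDB Add1=8; issue SUB r0<-Add1 // r0:Add1,r1:3,r2:4,r3:Add2
cycle 6: CDB Add2=11; issue MUL r0<-Mul1 // r0:Mul1,r1:3,r2:4,r3:11
cycle 7: CDB Add1=1; issue ADD r0<-Add1 // r0:Add1,r1:3,r2:4,r3:11
cycle 8: - // r0:Add1,r1:3,r2:4,r3:11

STATUS = TAG Add1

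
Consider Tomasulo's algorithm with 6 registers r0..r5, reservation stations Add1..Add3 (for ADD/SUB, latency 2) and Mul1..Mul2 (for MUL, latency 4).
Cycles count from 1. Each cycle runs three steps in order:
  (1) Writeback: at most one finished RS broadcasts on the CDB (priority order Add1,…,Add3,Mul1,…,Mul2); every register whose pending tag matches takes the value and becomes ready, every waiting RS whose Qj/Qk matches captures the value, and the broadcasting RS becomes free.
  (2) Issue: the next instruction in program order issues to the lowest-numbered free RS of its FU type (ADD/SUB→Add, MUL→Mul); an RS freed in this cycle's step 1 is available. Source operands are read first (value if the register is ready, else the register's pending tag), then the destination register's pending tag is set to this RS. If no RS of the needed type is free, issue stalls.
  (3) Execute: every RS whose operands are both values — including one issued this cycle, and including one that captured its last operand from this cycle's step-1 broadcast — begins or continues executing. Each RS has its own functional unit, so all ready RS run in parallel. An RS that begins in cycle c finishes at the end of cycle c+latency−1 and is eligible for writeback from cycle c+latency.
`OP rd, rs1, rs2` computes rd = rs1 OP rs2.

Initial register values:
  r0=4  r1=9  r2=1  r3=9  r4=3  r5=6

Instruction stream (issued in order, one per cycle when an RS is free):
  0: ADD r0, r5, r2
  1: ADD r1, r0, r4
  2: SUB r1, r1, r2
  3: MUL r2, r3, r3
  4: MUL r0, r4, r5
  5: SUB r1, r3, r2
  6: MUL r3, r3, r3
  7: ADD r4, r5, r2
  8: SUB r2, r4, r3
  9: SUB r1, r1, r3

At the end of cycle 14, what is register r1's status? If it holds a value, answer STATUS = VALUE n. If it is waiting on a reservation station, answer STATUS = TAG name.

STATUS = VALUE -153

c1: issue ADD r0<-Add1 | r0:Add1,r1:9,r2:1,r3:9,r4:3,r5:6
c2: issue ADD r1<-Add2 | r0:Add1,r1:Add2,r2:1,r3:9,r4:3,r5:6
c3: CDB Add1=7; issue SUB r1<-Add1 | r0:7,r1:Add1,r2:1,r3:9,r4:3,r5:6
c4: issue MUL r2<-Mul1 | r0:7,r1:Add1,r2:Mul1,r3:9,r4:3,r5:6
c5: CDB Add2=10; issue MUL r0<-Mul2 | r0:Mul2,r1:Add1,r2:Mul1,r3:9,r4:3,r5:6
c6: issue SUB r1<-Add2 | r0:Mul2,r1:Add2,r2:Mul1,r3:9,r4:3,r5:6
c7: CDB Add1=9; stall | r0:Mul2,r1:Add2,r2:Mul1,r3:9,r4:3,r5:6
c8: CDB Mul1=81; issue MUL r3<-Mul1 | r0:Mul2,r1:Add2,r2:81,r3:Mul1,r4:3,r5:6
c9: CDB Mul2=18; issue ADD r4<-Add1 | r0:18,r1:Add2,r2:81,r3:Mul1,r4:Add1,r5:6
c10: CDB Add2=-72; issue SUB r2<-Add2 | r0:18,r1:-72,r2:Add2,r3:Mul1,r4:Add1,r5:6
c11: CDB Add1=87; issue SUB r1<-Add1 | r0:18,r1:Add1,r2:Add2,r3:Mul1,r4:87,r5:6
c12: CDB Mul1=81 | r0:18,r1:Add1,r2:Add2,r3:81,r4:87,r5:6
c13: - | r0:18,r1:Add1,r2:Add2,r3:81,r4:87,r5:6
c14: CDB Add1=-153 | r0:18,r1:-153,r2:Add2,r3:81,r4:87,r5:6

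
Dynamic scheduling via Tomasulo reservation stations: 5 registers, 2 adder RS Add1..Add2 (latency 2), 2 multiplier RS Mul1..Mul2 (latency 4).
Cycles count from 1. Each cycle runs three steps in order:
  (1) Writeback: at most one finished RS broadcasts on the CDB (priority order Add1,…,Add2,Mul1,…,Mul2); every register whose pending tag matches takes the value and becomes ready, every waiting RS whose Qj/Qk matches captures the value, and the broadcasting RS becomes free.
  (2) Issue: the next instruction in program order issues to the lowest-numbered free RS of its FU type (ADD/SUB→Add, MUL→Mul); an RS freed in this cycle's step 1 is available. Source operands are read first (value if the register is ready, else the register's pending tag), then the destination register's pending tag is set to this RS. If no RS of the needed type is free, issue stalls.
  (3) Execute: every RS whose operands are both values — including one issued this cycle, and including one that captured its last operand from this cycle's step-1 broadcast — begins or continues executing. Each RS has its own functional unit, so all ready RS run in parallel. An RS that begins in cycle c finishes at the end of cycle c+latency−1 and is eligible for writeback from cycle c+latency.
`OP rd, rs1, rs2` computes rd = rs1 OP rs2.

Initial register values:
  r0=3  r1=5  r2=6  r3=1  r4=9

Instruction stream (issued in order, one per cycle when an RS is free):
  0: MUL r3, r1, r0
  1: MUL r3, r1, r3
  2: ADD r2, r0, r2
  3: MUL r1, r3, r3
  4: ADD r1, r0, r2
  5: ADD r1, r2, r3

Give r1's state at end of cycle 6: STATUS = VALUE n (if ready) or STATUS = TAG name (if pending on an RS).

c1: issue MUL r3<-Mul1 | r0:3,r1:5,r2:6,r3:Mul1,r4:9
c2: issue MUL r3<-Mul2 | r0:3,r1:5,r2:6,r3:Mul2,r4:9
c3: issue ADD r2<-Add1 | r0:3,r1:5,r2:Add1,r3:Mul2,r4:9
c4: stall | r0:3,r1:5,r2:Add1,r3:Mul2,r4:9
c5: CDB Add1=9; stall | r0:3,r1:5,r2:9,r3:Mul2,r4:9
c6: CDB Mul1=15; issue MUL r1<-Mul1 | r0:3,r1:Mul1,r2:9,r3:Mul2,r4:9

STATUS = TAG Mul1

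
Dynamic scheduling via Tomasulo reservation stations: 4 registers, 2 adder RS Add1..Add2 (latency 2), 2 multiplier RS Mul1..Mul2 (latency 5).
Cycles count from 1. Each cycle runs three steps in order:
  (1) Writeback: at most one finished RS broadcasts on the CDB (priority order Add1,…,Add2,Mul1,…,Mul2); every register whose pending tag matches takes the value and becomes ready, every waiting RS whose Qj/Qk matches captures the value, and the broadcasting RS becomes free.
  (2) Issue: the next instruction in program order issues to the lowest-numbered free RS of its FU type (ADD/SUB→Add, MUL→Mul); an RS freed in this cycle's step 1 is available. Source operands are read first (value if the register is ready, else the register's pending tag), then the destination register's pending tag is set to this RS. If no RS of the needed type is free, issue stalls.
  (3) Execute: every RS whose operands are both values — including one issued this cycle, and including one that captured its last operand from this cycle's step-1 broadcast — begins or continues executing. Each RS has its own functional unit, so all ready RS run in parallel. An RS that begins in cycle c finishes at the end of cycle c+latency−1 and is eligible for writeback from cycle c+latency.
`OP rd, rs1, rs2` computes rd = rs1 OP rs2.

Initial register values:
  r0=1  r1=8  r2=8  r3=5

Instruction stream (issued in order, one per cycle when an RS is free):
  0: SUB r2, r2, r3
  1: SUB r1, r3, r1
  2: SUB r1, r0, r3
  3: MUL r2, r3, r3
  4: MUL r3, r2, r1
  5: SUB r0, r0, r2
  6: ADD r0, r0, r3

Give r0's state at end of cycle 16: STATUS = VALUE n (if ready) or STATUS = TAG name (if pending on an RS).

cycle 1: issue SUB r2<-Add1 // r0:1,r1:8,r2:Add1,r3:5
cycle 2: issue SUB r1<-Add2 // r0:1,r1:Add2,r2:Add1,r3:5
cycle 3: CDB Add1=3; issue SUB r1<-Add1 // r0:1,r1:Add1,r2:3,r3:5
cycle 4: CDB Add2=-3; issue MUL r2<-Mul1 // r0:1,r1:Add1,r2:Mul1,r3:5
cycle 5: CDB Add1=-4; issue MUL r3<-Mul2 // r0:1,r1:-4,r2:Mul1,r3:Mul2
cycle 6: issue SUB r0<-Add1 // r0:Add1,r1:-4,r2:Mul1,r3:Mul2
cycle 7: issue ADD r0<-Add2 // r0:Add2,r1:-4,r2:Mul1,r3:Mul2
cycle 8: - // r0:Add2,r1:-4,r2:Mul1,r3:Mul2
cycle 9: CDB Mul1=25 // r0:Add2,r1:-4,r2:25,r3:Mul2
cycle 10: - // r0:Add2,r1:-4,r2:25,r3:Mul2
cycle 11: CDB Add1=-24 // r0:Add2,r1:-4,r2:25,r3:Mul2
cycle 12: - // r0:Add2,r1:-4,r2:25,r3:Mul2
cycle 13: - // r0:Add2,r1:-4,r2:25,r3:Mul2
cycle 14: CDB Mul2=-100 // r0:Add2,r1:-4,r2:25,r3:-100
cycle 15: - // r0:Add2,r1:-4,r2:25,r3:-100
cycle 16: CDB Add2=-124 // r0:-124,r1:-4,r2:25,r3:-100

STATUS = VALUE -124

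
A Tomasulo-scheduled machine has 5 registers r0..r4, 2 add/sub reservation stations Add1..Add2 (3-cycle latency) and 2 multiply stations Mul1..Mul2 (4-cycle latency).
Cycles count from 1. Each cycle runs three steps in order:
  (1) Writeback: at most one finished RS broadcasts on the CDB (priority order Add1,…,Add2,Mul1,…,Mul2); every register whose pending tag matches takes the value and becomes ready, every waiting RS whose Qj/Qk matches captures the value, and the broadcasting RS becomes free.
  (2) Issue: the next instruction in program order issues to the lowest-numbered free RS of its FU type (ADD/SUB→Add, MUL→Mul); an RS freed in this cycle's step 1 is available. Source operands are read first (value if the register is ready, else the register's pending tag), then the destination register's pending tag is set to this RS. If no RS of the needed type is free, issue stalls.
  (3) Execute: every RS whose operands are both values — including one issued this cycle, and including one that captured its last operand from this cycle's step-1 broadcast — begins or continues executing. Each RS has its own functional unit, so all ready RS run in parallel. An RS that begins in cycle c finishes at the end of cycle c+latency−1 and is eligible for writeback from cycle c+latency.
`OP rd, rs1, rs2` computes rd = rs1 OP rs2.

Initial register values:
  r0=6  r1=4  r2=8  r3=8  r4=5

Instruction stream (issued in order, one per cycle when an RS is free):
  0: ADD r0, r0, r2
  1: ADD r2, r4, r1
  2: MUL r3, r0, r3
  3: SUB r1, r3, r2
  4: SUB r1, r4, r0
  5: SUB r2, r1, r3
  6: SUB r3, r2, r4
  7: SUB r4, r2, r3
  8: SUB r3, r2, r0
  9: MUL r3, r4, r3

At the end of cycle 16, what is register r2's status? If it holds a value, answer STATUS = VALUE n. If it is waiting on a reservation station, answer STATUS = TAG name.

cycle 1: issue ADD r0<-Add1 // r0:Add1,r1:4,r2:8,r3:8,r4:5
cycle 2: issue ADD r2<-Add2 // r0:Add1,r1:4,r2:Add2,r3:8,r4:5
cycle 3: issue MUL r3<-Mul1 // r0:Add1,r1:4,r2:Add2,r3:Mul1,r4:5
cycle 4: CDB Add1=14; issue SUB r1<-Add1 // r0:14,r1:Add1,r2:Add2,r3:Mul1,r4:5
cycle 5: CDB Add2=9; issue SUB r1<-Add2 // r0:14,r1:Add2,r2:9,r3:Mul1,r4:5
cycle 6: stall // r0:14,r1:Add2,r2:9,r3:Mul1,r4:5
cycle 7: stall // r0:14,r1:Add2,r2:9,r3:Mul1,r4:5
cycle 8: CDB Add2=-9; issue SUB r2<-Add2 // r0:14,r1:-9,r2:Add2,r3:Mul1,r4:5
cycle 9: CDB Mul1=112; stall // r0:14,r1:-9,r2:Add2,r3:112,r4:5
cycle 10: stall // r0:14,r1:-9,r2:Add2,r3:112,r4:5
cycle 11: stall // r0:14,r1:-9,r2:Add2,r3:112,r4:5
cycle 12: CDB Add1=103; issue SUB r3<-Add1 // r0:14,r1:-9,r2:Add2,r3:Add1,r4:5
cycle 13: CDB Add2=-121; issue SUB r4<-Add2 // r0:14,r1:-9,r2:-121,r3:Add1,r4:Add2
cycle 14: stall // r0:14,r1:-9,r2:-121,r3:Add1,r4:Add2
cycle 15: stall // r0:14,r1:-9,r2:-121,r3:Add1,r4:Add2
cycle 16: CDB Add1=-126; issue SUB r3<-Add1 // r0:14,r1:-9,r2:-121,r3:Add1,r4:Add2

STATUS = VALUE -121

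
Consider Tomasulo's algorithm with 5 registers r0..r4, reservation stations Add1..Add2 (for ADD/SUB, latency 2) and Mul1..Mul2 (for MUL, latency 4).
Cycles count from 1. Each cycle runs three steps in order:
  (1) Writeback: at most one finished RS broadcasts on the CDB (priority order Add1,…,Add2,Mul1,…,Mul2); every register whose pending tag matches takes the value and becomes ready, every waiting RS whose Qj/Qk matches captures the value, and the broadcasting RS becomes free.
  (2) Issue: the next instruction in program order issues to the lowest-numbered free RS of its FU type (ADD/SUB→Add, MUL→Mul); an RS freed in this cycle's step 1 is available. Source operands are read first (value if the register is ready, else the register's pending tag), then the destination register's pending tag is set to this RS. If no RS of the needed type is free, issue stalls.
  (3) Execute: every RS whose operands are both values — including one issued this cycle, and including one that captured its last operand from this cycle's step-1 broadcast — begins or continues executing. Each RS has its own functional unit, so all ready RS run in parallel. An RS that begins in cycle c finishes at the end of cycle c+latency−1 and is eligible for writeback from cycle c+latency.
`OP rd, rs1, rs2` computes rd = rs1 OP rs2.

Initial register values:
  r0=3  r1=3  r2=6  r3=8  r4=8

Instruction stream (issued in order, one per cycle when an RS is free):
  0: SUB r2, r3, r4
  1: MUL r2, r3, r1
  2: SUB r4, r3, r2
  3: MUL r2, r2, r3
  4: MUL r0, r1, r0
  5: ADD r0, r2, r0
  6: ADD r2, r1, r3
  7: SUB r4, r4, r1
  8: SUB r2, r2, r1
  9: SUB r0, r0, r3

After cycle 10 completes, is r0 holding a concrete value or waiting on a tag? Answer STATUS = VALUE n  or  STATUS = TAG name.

  c1: issue SUB r2<-Add1  regs: r0:3,r1:3,r2:Add1,r3:8,r4:8
  c2: issue MUL r2<-Mul1  regs: r0:3,r1:3,r2:Mul1,r3:8,r4:8
  c3: CDB Add1=0; issue SUB r4<-Add1  regs: r0:3,r1:3,r2:Mul1,r3:8,r4:Add1
  c4: issue MUL r2<-Mul2  regs: r0:3,r1:3,r2:Mul2,r3:8,r4:Add1
  c5: stall  regs: r0:3,r1:3,r2:Mul2,r3:8,r4:Add1
  c6: CDB Mul1=24; issue MUL r0<-Mul1  regs: r0:Mul1,r1:3,r2:Mul2,r3:8,r4:Add1
  c7: issue ADD r0<-Add2  regs: r0:Add2,r1:3,r2:Mul2,r3:8,r4:Add1
  c8: CDB Add1=-16; issue ADD r2<-Add1  regs: r0:Add2,r1:3,r2:Add1,r3:8,r4:-16
  c9: stall  regs: r0:Add2,r1:3,r2:Add1,r3:8,r4:-16
  c10: CDB Add1=11; issue SUB r4<-Add1  regs: r0:Add2,r1:3,r2:11,r3:8,r4:Add1

STATUS = TAG Add2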